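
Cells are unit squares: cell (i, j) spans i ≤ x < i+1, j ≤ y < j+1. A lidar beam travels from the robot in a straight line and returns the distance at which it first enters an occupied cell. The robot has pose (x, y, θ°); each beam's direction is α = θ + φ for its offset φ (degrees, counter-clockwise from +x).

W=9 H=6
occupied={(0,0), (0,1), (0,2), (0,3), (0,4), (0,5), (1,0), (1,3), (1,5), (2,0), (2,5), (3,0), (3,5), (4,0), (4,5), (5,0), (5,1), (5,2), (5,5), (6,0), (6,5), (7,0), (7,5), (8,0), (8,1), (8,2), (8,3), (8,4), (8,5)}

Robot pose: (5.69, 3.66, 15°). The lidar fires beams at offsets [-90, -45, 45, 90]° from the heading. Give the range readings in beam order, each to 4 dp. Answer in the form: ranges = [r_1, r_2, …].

beam 1: φ=-90°, α=285°
  d=(0.2588,-0.9659)  start (5,3)  tX=1.1977 tY=0.6833  stride 1/|dx|=3.8637 1/|dy|=1.0353
    cross y-line → (5,2), t=0.6833 (wall)
  → r_1 = 0.6833
beam 2: φ=-45°, α=330°
  d=(0.8660,-0.5000)  start (5,3)  tX=0.3580 tY=1.3200  stride 1/|dx|=1.1547 1/|dy|=2.0000
    cross x-line → (6,3), t=0.3580
    cross y-line → (6,2), t=1.3200
    cross x-line → (7,2), t=1.5127
    cross x-line → (8,2), t=2.6674 (wall)
  → r_2 = 2.6674
beam 3: φ=45°, α=60°
  d=(0.5000,0.8660)  start (5,3)  tX=0.6200 tY=0.3926  stride 1/|dx|=2.0000 1/|dy|=1.1547
    cross y-line → (5,4), t=0.3926
    cross x-line → (6,4), t=0.6200
    cross y-line → (6,5), t=1.5473 (wall)
  → r_3 = 1.5473
beam 4: φ=90°, α=105°
  d=(-0.2588,0.9659)  start (5,3)  tX=2.6660 tY=0.3520  stride 1/|dx|=3.8637 1/|dy|=1.0353
    cross y-line → (5,4), t=0.3520
    cross y-line → (5,5), t=1.3873 (wall)
  → r_4 = 1.3873

ranges = [0.6833, 2.6674, 1.5473, 1.3873]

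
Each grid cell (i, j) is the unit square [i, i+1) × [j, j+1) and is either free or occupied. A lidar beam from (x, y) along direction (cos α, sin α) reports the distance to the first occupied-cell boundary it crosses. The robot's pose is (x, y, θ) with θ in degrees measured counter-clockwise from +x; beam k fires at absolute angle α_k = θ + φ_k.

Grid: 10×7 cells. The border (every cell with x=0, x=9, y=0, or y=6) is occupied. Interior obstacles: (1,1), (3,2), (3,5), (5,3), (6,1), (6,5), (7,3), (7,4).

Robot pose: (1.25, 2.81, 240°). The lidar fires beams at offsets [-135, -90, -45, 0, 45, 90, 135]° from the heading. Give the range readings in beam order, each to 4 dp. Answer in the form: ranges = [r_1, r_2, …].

ranges = [0.9659, 0.2887, 0.2588, 0.5000, 0.8386, 3.6200, 3.8823]

beam 1: φ=-135°, α=105°
  dir = (cos 105°, sin 105°) = (-0.2588, 0.9659); from cell (1,2)
  next x-line at t=0.9659, next y-line at t=0.1967; Δt_x=3.8637, Δt_y=1.0353
    y: enter (1,3) at t=0.1967
    x: enter (0,3) at t=0.9659 ← occupied
  → r_1 = 0.9659
beam 2: φ=-90°, α=150°
  dir = (cos 150°, sin 150°) = (-0.8660, 0.5000); from cell (1,2)
  next x-line at t=0.2887, next y-line at t=0.3800; Δt_x=1.1547, Δt_y=2.0000
    x: enter (0,2) at t=0.2887 ← occupied
  → r_2 = 0.2887
beam 3: φ=-45°, α=195°
  dir = (cos 195°, sin 195°) = (-0.9659, -0.2588); from cell (1,2)
  next x-line at t=0.2588, next y-line at t=3.1296; Δt_x=1.0353, Δt_y=3.8637
    x: enter (0,2) at t=0.2588 ← occupied
  → r_3 = 0.2588
beam 4: φ=0°, α=240°
  dir = (cos 240°, sin 240°) = (-0.5000, -0.8660); from cell (1,2)
  next x-line at t=0.5000, next y-line at t=0.9353; Δt_x=2.0000, Δt_y=1.1547
    x: enter (0,2) at t=0.5000 ← occupied
  → r_4 = 0.5000
beam 5: φ=45°, α=285°
  dir = (cos 285°, sin 285°) = (0.2588, -0.9659); from cell (1,2)
  next x-line at t=2.8978, next y-line at t=0.8386; Δt_x=3.8637, Δt_y=1.0353
    y: enter (1,1) at t=0.8386 ← occupied
  → r_5 = 0.8386
beam 6: φ=90°, α=330°
  dir = (cos 330°, sin 330°) = (0.8660, -0.5000); from cell (1,2)
  next x-line at t=0.8660, next y-line at t=1.6200; Δt_x=1.1547, Δt_y=2.0000
    x: enter (2,2) at t=0.8660
    y: enter (2,1) at t=1.6200
    x: enter (3,1) at t=2.0207
    x: enter (4,1) at t=3.1754
    y: enter (4,0) at t=3.6200 ← occupied
  → r_6 = 3.6200
beam 7: φ=135°, α=15°
  dir = (cos 15°, sin 15°) = (0.9659, 0.2588); from cell (1,2)
  next x-line at t=0.7765, next y-line at t=0.7341; Δt_x=1.0353, Δt_y=3.8637
    y: enter (1,3) at t=0.7341
    x: enter (2,3) at t=0.7765
    x: enter (3,3) at t=1.8117
    x: enter (4,3) at t=2.8470
    x: enter (5,3) at t=3.8823 ← occupied
  → r_7 = 3.8823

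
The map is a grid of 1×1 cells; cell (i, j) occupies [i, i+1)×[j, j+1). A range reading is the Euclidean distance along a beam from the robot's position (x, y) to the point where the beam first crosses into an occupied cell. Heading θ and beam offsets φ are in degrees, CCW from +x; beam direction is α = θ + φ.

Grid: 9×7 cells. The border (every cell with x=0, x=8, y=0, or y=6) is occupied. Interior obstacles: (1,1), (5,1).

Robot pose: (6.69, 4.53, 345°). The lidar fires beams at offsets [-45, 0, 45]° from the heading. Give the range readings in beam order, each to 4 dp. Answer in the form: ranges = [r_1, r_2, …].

ranges = [2.6200, 1.3562, 1.5127]

beam 1: φ=-45°, α=300°
  d=(0.5000,-0.8660)  start (6,4)  tX=0.6200 tY=0.6120  stride 1/|dx|=2.0000 1/|dy|=1.1547
    cross y-line → (6,3), t=0.6120
    cross x-line → (7,3), t=0.6200
    cross y-line → (7,2), t=1.7667
    cross x-line → (8,2), t=2.6200 (wall)
  → r_1 = 2.6200
beam 2: φ=0°, α=345°
  d=(0.9659,-0.2588)  start (6,4)  tX=0.3209 tY=2.0478  stride 1/|dx|=1.0353 1/|dy|=3.8637
    cross x-line → (7,4), t=0.3209
    cross x-line → (8,4), t=1.3562 (wall)
  → r_2 = 1.3562
beam 3: φ=45°, α=30°
  d=(0.8660,0.5000)  start (6,4)  tX=0.3580 tY=0.9400  stride 1/|dx|=1.1547 1/|dy|=2.0000
    cross x-line → (7,4), t=0.3580
    cross y-line → (7,5), t=0.9400
    cross x-line → (8,5), t=1.5127 (wall)
  → r_3 = 1.5127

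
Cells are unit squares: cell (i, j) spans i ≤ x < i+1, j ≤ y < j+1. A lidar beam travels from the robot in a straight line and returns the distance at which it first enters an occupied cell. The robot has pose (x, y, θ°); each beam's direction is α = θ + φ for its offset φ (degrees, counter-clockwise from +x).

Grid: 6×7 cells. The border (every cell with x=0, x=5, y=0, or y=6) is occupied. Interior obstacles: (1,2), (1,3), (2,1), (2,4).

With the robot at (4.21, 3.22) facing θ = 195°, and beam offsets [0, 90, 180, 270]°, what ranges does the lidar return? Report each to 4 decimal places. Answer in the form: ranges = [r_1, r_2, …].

ranges = [2.2880, 2.2983, 0.8179, 2.8781]

beam 1: φ=0°, α=195°
  direction (-0.9659, -0.2588); cell (4,3); t to first gridline: x 0.2174, y 0.8500 (then +1.0353 / +3.8637)
    (3,3) via x @ 0.2174
    (3,2) via y @ 0.8500
    (2,2) via x @ 1.2527
    (1,2) via x @ 2.2880  # hit
  → r_1 = 2.2880
beam 2: φ=90°, α=285°
  direction (0.2588, -0.9659); cell (4,3); t to first gridline: x 3.0523, y 0.2278 (then +3.8637 / +1.0353)
    (4,2) via y @ 0.2278
    (4,1) via y @ 1.2630
    (4,0) via y @ 2.2983  # hit
  → r_2 = 2.2983
beam 3: φ=180°, α=15°
  direction (0.9659, 0.2588); cell (4,3); t to first gridline: x 0.8179, y 3.0137 (then +1.0353 / +3.8637)
    (5,3) via x @ 0.8179  # hit
  → r_3 = 0.8179
beam 4: φ=270°, α=105°
  direction (-0.2588, 0.9659); cell (4,3); t to first gridline: x 0.8114, y 0.8075 (then +3.8637 / +1.0353)
    (4,4) via y @ 0.8075
    (3,4) via x @ 0.8114
    (3,5) via y @ 1.8428
    (3,6) via y @ 2.8781  # hit
  → r_4 = 2.8781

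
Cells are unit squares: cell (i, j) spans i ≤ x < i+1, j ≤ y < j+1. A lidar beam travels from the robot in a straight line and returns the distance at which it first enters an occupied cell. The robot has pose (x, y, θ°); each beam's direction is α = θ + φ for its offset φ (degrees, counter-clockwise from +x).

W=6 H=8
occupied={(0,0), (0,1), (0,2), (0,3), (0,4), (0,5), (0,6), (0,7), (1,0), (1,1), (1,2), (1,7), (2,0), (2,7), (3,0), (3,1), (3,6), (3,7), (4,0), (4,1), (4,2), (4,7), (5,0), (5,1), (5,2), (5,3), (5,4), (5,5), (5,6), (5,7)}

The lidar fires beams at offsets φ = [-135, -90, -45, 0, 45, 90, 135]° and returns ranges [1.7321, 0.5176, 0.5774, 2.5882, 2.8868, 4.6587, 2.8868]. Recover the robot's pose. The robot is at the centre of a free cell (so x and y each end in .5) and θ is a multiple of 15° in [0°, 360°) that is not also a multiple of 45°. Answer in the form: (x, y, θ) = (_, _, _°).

(x, y, θ) = (3.5, 5.5, 165°)

The pose lattice has 18·16 = 288 candidates. Test each by forward raycasting.
  (4.5, 6.5, 165°): beam 1 = 0.5774 ≠ 1.7321 ✗
  (1.5, 3.5, 105°): beam 1 = 2.8868 ≠ 1.7321 ✗
  (2.5, 5.5, 210°): beam 1 = 1.5529 ≠ 1.7321 ✗
  (1.5, 3.5, 120°): beam 1 = 2.5882 ≠ 1.7321 ✗
  …
  (3.5, 5.5, 165°): r_1=1.7321, r_2=0.5176, r_3=0.5774, r_4=2.5882, r_5=2.8868, r_6=4.6587, r_7=2.8868 — all match ✓
Only this pose fits every beam.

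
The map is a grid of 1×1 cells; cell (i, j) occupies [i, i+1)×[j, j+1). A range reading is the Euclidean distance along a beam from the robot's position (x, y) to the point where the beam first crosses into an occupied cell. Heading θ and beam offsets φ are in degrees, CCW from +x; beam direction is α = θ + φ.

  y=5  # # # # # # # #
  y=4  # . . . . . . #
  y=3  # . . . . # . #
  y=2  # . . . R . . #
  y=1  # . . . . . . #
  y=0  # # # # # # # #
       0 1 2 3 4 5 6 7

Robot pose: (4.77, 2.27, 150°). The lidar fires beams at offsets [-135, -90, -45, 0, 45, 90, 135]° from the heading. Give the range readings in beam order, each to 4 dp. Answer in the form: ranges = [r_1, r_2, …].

beam 1: φ=-135°, α=15°
  d=(0.9659,0.2588)  start (4,2)  tX=0.2381 tY=2.8205  stride 1/|dx|=1.0353 1/|dy|=3.8637
    cross x-line → (5,2), t=0.2381
    cross x-line → (6,2), t=1.2734
    cross x-line → (7,2), t=2.3087 (wall)
  → r_1 = 2.3087
beam 2: φ=-90°, α=60°
  d=(0.5000,0.8660)  start (4,2)  tX=0.4600 tY=0.8429  stride 1/|dx|=2.0000 1/|dy|=1.1547
    cross x-line → (5,2), t=0.4600
    cross y-line → (5,3), t=0.8429 (wall)
  → r_2 = 0.8429
beam 3: φ=-45°, α=105°
  d=(-0.2588,0.9659)  start (4,2)  tX=2.9751 tY=0.7558  stride 1/|dx|=3.8637 1/|dy|=1.0353
    cross y-line → (4,3), t=0.7558
    cross y-line → (4,4), t=1.7910
    cross y-line → (4,5), t=2.8263 (wall)
  → r_3 = 2.8263
beam 4: φ=0°, α=150°
  d=(-0.8660,0.5000)  start (4,2)  tX=0.8891 tY=1.4600  stride 1/|dx|=1.1547 1/|dy|=2.0000
    cross x-line → (3,2), t=0.8891
    cross y-line → (3,3), t=1.4600
    cross x-line → (2,3), t=2.0438
    cross x-line → (1,3), t=3.1985
    cross y-line → (1,4), t=3.4600
    cross x-line → (0,4), t=4.3532 (wall)
  → r_4 = 4.3532
beam 5: φ=45°, α=195°
  d=(-0.9659,-0.2588)  start (4,2)  tX=0.7972 tY=1.0432  stride 1/|dx|=1.0353 1/|dy|=3.8637
    cross x-line → (3,2), t=0.7972
    cross y-line → (3,1), t=1.0432
    cross x-line → (2,1), t=1.8324
    cross x-line → (1,1), t=2.8677
    cross x-line → (0,1), t=3.9030 (wall)
  → r_5 = 3.9030
beam 6: φ=90°, α=240°
  d=(-0.5000,-0.8660)  start (4,2)  tX=1.5400 tY=0.3118  stride 1/|dx|=2.0000 1/|dy|=1.1547
    cross y-line → (4,1), t=0.3118
    cross y-line → (4,0), t=1.4665 (wall)
  → r_6 = 1.4665
beam 7: φ=135°, α=285°
  d=(0.2588,-0.9659)  start (4,2)  tX=0.8887 tY=0.2795  stride 1/|dx|=3.8637 1/|dy|=1.0353
    cross y-line → (4,1), t=0.2795
    cross x-line → (5,1), t=0.8887
    cross y-line → (5,0), t=1.3148 (wall)
  → r_7 = 1.3148

ranges = [2.3087, 0.8429, 2.8263, 4.3532, 3.9030, 1.4665, 1.3148]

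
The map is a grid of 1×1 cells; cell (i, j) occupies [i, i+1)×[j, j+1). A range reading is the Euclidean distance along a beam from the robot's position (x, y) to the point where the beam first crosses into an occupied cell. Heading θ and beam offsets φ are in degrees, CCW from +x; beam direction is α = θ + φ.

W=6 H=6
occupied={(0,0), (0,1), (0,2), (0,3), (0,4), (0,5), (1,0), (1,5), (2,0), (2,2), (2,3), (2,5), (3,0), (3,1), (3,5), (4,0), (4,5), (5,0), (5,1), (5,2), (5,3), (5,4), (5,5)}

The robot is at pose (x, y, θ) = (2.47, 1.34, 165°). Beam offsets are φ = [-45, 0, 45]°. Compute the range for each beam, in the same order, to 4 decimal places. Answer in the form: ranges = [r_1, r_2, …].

ranges = [0.7621, 1.5219, 0.6800]

beam 1: φ=-45°, α=120°
  dir = (cos 120°, sin 120°) = (-0.5000, 0.8660); from cell (2,1)
  next x-line at t=0.9400, next y-line at t=0.7621; Δt_x=2.0000, Δt_y=1.1547
    y: enter (2,2) at t=0.7621 ← occupied
  → r_1 = 0.7621
beam 2: φ=0°, α=165°
  dir = (cos 165°, sin 165°) = (-0.9659, 0.2588); from cell (2,1)
  next x-line at t=0.4866, next y-line at t=2.5500; Δt_x=1.0353, Δt_y=3.8637
    x: enter (1,1) at t=0.4866
    x: enter (0,1) at t=1.5219 ← occupied
  → r_2 = 1.5219
beam 3: φ=45°, α=210°
  dir = (cos 210°, sin 210°) = (-0.8660, -0.5000); from cell (2,1)
  next x-line at t=0.5427, next y-line at t=0.6800; Δt_x=1.1547, Δt_y=2.0000
    x: enter (1,1) at t=0.5427
    y: enter (1,0) at t=0.6800 ← occupied
  → r_3 = 0.6800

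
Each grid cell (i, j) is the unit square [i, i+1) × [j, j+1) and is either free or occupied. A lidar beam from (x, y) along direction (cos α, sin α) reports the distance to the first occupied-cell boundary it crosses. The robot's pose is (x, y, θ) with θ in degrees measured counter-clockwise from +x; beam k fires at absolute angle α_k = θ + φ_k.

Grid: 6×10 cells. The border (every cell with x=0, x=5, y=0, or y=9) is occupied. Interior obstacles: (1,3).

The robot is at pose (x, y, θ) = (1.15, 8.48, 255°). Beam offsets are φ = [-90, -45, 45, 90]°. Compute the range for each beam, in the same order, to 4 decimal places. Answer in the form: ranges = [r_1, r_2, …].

beam 1: φ=-90°, α=165°
  d=(-0.9659,0.2588)  start (1,8)  tX=0.1553 tY=2.0091  stride 1/|dx|=1.0353 1/|dy|=3.8637
    cross x-line → (0,8), t=0.1553 (wall)
  → r_1 = 0.1553
beam 2: φ=-45°, α=210°
  d=(-0.8660,-0.5000)  start (1,8)  tX=0.1732 tY=0.9600  stride 1/|dx|=1.1547 1/|dy|=2.0000
    cross x-line → (0,8), t=0.1732 (wall)
  → r_2 = 0.1732
beam 3: φ=45°, α=300°
  d=(0.5000,-0.8660)  start (1,8)  tX=1.7000 tY=0.5543  stride 1/|dx|=2.0000 1/|dy|=1.1547
    cross y-line → (1,7), t=0.5543
    cross x-line → (2,7), t=1.7000
    cross y-line → (2,6), t=1.7090
    cross y-line → (2,5), t=2.8637
    cross x-line → (3,5), t=3.7000
    cross y-line → (3,4), t=4.0184
    cross y-line → (3,3), t=5.1731
    cross x-line → (4,3), t=5.7000
    cross y-line → (4,2), t=6.3278
    cross y-line → (4,1), t=7.4825
    cross x-line → (5,1), t=7.7000 (wall)
  → r_3 = 7.7000
beam 4: φ=90°, α=345°
  d=(0.9659,-0.2588)  start (1,8)  tX=0.8800 tY=1.8546  stride 1/|dx|=1.0353 1/|dy|=3.8637
    cross x-line → (2,8), t=0.8800
    cross y-line → (2,7), t=1.8546
    cross x-line → (3,7), t=1.9153
    cross x-line → (4,7), t=2.9505
    cross x-line → (5,7), t=3.9858 (wall)
  → r_4 = 3.9858

ranges = [0.1553, 0.1732, 7.7000, 3.9858]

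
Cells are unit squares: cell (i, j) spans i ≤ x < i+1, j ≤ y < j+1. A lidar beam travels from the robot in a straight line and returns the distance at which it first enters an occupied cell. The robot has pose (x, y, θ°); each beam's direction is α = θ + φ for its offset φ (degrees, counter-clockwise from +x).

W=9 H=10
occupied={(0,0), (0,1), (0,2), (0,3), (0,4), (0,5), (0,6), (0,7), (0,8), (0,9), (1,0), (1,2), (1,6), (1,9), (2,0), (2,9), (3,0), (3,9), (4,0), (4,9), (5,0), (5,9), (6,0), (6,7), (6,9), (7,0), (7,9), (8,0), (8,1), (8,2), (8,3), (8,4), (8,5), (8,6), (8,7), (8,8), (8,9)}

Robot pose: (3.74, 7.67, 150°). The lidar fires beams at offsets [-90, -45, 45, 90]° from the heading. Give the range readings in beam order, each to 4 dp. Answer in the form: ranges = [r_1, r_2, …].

ranges = [1.5358, 1.3769, 2.5887, 5.3925]

beam 1: φ=-90°, α=60°
  cosα=0.5000 sinα=0.8660 | (3,7) | tMaxX 0.5200 tMaxY 0.3811 | tΔX 2.0000 tΔY 1.1547
    t=0.3811 [y] (3,8)
    t=0.5200 [x] (4,8)
    t=1.5358 [y] (4,9) — stop
  → r_1 = 1.5358
beam 2: φ=-45°, α=105°
  cosα=-0.2588 sinα=0.9659 | (3,7) | tMaxX 2.8591 tMaxY 0.3416 | tΔX 3.8637 tΔY 1.0353
    t=0.3416 [y] (3,8)
    t=1.3769 [y] (3,9) — stop
  → r_2 = 1.3769
beam 3: φ=45°, α=195°
  cosα=-0.9659 sinα=-0.2588 | (3,7) | tMaxX 0.7661 tMaxY 2.5887 | tΔX 1.0353 tΔY 3.8637
    t=0.7661 [x] (2,7)
    t=1.8014 [x] (1,7)
    t=2.5887 [y] (1,6) — stop
  → r_3 = 2.5887
beam 4: φ=90°, α=240°
  cosα=-0.5000 sinα=-0.8660 | (3,7) | tMaxX 1.4800 tMaxY 0.7736 | tΔX 2.0000 tΔY 1.1547
    t=0.7736 [y] (3,6)
    t=1.4800 [x] (2,6)
    t=1.9283 [y] (2,5)
    t=3.0831 [y] (2,4)
    t=3.4800 [x] (1,4)
    t=4.2378 [y] (1,3)
    t=5.3925 [y] (1,2) — stop
  → r_4 = 5.3925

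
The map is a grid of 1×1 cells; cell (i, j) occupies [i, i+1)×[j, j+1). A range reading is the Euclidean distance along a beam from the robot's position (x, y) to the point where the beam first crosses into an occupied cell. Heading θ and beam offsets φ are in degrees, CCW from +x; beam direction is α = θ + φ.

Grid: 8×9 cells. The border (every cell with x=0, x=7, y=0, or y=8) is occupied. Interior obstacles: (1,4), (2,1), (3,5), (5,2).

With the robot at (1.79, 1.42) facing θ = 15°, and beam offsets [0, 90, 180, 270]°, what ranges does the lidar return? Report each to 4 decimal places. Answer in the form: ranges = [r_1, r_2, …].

beam 1: φ=0°, α=15°
  cosα=0.9659 sinα=0.2588 | (1,1) | tMaxX 0.2174 tMaxY 2.2409 | tΔX 1.0353 tΔY 3.8637
    t=0.2174 [x] (2,1) — stop
  → r_1 = 0.2174
beam 2: φ=90°, α=105°
  cosα=-0.2588 sinα=0.9659 | (1,1) | tMaxX 3.0523 tMaxY 0.6005 | tΔX 3.8637 tΔY 1.0353
    t=0.6005 [y] (1,2)
    t=1.6357 [y] (1,3)
    t=2.6710 [y] (1,4) — stop
  → r_2 = 2.6710
beam 3: φ=180°, α=195°
  cosα=-0.9659 sinα=-0.2588 | (1,1) | tMaxX 0.8179 tMaxY 1.6228 | tΔX 1.0353 tΔY 3.8637
    t=0.8179 [x] (0,1) — stop
  → r_3 = 0.8179
beam 4: φ=270°, α=285°
  cosα=0.2588 sinα=-0.9659 | (1,1) | tMaxX 0.8114 tMaxY 0.4348 | tΔX 3.8637 tΔY 1.0353
    t=0.4348 [y] (1,0) — stop
  → r_4 = 0.4348

ranges = [0.2174, 2.6710, 0.8179, 0.4348]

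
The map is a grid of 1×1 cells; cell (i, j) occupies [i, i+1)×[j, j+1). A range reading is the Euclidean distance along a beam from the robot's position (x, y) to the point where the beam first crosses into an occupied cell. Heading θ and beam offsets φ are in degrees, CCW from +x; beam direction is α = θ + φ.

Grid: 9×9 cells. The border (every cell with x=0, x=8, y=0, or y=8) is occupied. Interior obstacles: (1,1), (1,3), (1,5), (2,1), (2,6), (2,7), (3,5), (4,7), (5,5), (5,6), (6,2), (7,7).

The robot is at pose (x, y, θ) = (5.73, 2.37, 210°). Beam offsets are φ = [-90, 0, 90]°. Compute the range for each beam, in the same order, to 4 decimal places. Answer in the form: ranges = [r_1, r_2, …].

beam 1: φ=-90°, α=120°
  cosα=-0.5000 sinα=0.8660 | (5,2) | tMaxX 1.4600 tMaxY 0.7275 | tΔX 2.0000 tΔY 1.1547
    t=0.7275 [y] (5,3)
    t=1.4600 [x] (4,3)
    t=1.8822 [y] (4,4)
    t=3.0369 [y] (4,5)
    t=3.4600 [x] (3,5) — stop
  → r_1 = 3.4600
beam 2: φ=0°, α=210°
  cosα=-0.8660 sinα=-0.5000 | (5,2) | tMaxX 0.8429 tMaxY 0.7400 | tΔX 1.1547 tΔY 2.0000
    t=0.7400 [y] (5,1)
    t=0.8429 [x] (4,1)
    t=1.9976 [x] (3,1)
    t=2.7400 [y] (3,0) — stop
  → r_2 = 2.7400
beam 3: φ=90°, α=300°
  cosα=0.5000 sinα=-0.8660 | (5,2) | tMaxX 0.5400 tMaxY 0.4272 | tΔX 2.0000 tΔY 1.1547
    t=0.4272 [y] (5,1)
    t=0.5400 [x] (6,1)
    t=1.5819 [y] (6,0) — stop
  → r_3 = 1.5819

ranges = [3.4600, 2.7400, 1.5819]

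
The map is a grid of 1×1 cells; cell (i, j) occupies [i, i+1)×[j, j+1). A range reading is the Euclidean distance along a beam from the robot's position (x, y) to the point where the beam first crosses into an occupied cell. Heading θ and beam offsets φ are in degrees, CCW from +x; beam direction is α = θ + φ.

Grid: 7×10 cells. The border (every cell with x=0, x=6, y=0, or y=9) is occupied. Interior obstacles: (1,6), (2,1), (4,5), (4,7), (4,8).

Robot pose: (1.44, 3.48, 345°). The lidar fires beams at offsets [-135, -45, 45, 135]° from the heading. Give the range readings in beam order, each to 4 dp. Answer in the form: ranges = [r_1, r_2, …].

ranges = [0.5081, 1.7090, 3.0400, 0.8800]

beam 1: φ=-135°, α=210°
  direction (-0.8660, -0.5000); cell (1,3); t to first gridline: x 0.5081, y 0.9600 (then +1.1547 / +2.0000)
    (0,3) via x @ 0.5081  # hit
  → r_1 = 0.5081
beam 2: φ=-45°, α=300°
  direction (0.5000, -0.8660); cell (1,3); t to first gridline: x 1.1200, y 0.5543 (then +2.0000 / +1.1547)
    (1,2) via y @ 0.5543
    (2,2) via x @ 1.1200
    (2,1) via y @ 1.7090  # hit
  → r_2 = 1.7090
beam 3: φ=45°, α=30°
  direction (0.8660, 0.5000); cell (1,3); t to first gridline: x 0.6466, y 1.0400 (then +1.1547 / +2.0000)
    (2,3) via x @ 0.6466
    (2,4) via y @ 1.0400
    (3,4) via x @ 1.8013
    (4,4) via x @ 2.9560
    (4,5) via y @ 3.0400  # hit
  → r_3 = 3.0400
beam 4: φ=135°, α=120°
  direction (-0.5000, 0.8660); cell (1,3); t to first gridline: x 0.8800, y 0.6004 (then +2.0000 / +1.1547)
    (1,4) via y @ 0.6004
    (0,4) via x @ 0.8800  # hit
  → r_4 = 0.8800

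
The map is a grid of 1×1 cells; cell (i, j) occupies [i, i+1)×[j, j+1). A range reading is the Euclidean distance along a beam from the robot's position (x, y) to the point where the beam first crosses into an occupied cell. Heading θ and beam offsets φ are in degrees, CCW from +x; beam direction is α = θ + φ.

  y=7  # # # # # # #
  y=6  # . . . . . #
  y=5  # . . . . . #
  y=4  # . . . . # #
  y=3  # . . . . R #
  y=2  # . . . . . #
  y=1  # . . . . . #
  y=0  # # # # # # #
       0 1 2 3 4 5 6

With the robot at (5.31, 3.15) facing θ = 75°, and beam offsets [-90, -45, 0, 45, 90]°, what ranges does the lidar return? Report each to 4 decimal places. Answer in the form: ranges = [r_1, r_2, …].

beam 1: φ=-90°, α=345°
  direction (0.9659, -0.2588); cell (5,3); t to first gridline: x 0.7143, y 0.5796 (then +1.0353 / +3.8637)
    (5,2) via y @ 0.5796
    (6,2) via x @ 0.7143  # hit
  → r_1 = 0.7143
beam 2: φ=-45°, α=30°
  direction (0.8660, 0.5000); cell (5,3); t to first gridline: x 0.7967, y 1.7000 (then +1.1547 / +2.0000)
    (6,3) via x @ 0.7967  # hit
  → r_2 = 0.7967
beam 3: φ=0°, α=75°
  direction (0.2588, 0.9659); cell (5,3); t to first gridline: x 2.6660, y 0.8800 (then +3.8637 / +1.0353)
    (5,4) via y @ 0.8800  # hit
  → r_3 = 0.8800
beam 4: φ=45°, α=120°
  direction (-0.5000, 0.8660); cell (5,3); t to first gridline: x 0.6200, y 0.9815 (then +2.0000 / +1.1547)
    (4,3) via x @ 0.6200
    (4,4) via y @ 0.9815
    (4,5) via y @ 2.1362
    (3,5) via x @ 2.6200
    (3,6) via y @ 3.2909
    (3,7) via y @ 4.4456  # hit
  → r_4 = 4.4456
beam 5: φ=90°, α=165°
  direction (-0.9659, 0.2588); cell (5,3); t to first gridline: x 0.3209, y 3.2841 (then +1.0353 / +3.8637)
    (4,3) via x @ 0.3209
    (3,3) via x @ 1.3562
    (2,3) via x @ 2.3915
    (2,4) via y @ 3.2841
    (1,4) via x @ 3.4268
    (0,4) via x @ 4.4620  # hit
  → r_5 = 4.4620

ranges = [0.7143, 0.7967, 0.8800, 4.4456, 4.4620]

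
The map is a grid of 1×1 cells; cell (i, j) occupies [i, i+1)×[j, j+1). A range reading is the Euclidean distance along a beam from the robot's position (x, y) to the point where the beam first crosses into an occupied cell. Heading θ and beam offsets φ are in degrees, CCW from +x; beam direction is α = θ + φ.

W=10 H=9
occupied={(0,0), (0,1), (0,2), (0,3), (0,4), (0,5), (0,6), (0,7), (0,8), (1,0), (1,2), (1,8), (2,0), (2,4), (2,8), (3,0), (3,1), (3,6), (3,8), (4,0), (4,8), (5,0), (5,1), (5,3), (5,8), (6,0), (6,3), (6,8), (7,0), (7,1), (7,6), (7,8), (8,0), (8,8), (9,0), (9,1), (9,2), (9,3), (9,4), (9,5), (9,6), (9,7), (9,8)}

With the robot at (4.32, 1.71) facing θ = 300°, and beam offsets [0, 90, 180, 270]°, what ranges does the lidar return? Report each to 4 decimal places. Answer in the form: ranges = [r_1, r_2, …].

beam 1: φ=0°, α=300°
  dir = (cos 300°, sin 300°) = (0.5000, -0.8660); from cell (4,1)
  next x-line at t=1.3600, next y-line at t=0.8198; Δt_x=2.0000, Δt_y=1.1547
    y: enter (4,0) at t=0.8198 ← occupied
  → r_1 = 0.8198
beam 2: φ=90°, α=30°
  dir = (cos 30°, sin 30°) = (0.8660, 0.5000); from cell (4,1)
  next x-line at t=0.7852, next y-line at t=0.5800; Δt_x=1.1547, Δt_y=2.0000
    y: enter (4,2) at t=0.5800
    x: enter (5,2) at t=0.7852
    x: enter (6,2) at t=1.9399
    y: enter (6,3) at t=2.5800 ← occupied
  → r_2 = 2.5800
beam 3: φ=180°, α=120°
  dir = (cos 120°, sin 120°) = (-0.5000, 0.8660); from cell (4,1)
  next x-line at t=0.6400, next y-line at t=0.3349; Δt_x=2.0000, Δt_y=1.1547
    y: enter (4,2) at t=0.3349
    x: enter (3,2) at t=0.6400
    y: enter (3,3) at t=1.4896
    x: enter (2,3) at t=2.6400
    y: enter (2,4) at t=2.6443 ← occupied
  → r_3 = 2.6443
beam 4: φ=270°, α=210°
  dir = (cos 210°, sin 210°) = (-0.8660, -0.5000); from cell (4,1)
  next x-line at t=0.3695, next y-line at t=1.4200; Δt_x=1.1547, Δt_y=2.0000
    x: enter (3,1) at t=0.3695 ← occupied
  → r_4 = 0.3695

ranges = [0.8198, 2.5800, 2.6443, 0.3695]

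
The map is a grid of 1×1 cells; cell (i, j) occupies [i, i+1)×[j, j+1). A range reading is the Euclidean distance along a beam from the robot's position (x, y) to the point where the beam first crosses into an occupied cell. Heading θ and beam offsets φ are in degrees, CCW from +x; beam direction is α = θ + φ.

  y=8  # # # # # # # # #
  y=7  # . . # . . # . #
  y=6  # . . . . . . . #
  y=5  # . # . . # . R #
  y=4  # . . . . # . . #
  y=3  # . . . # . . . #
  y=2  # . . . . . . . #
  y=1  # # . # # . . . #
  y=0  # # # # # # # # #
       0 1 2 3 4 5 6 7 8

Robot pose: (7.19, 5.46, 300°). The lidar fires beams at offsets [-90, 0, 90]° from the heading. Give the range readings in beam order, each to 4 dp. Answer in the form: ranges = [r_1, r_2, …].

beam 1: φ=-90°, α=210°
  direction (-0.8660, -0.5000); cell (7,5); t to first gridline: x 0.2194, y 0.9200 (then +1.1547 / +2.0000)
    (6,5) via x @ 0.2194
    (6,4) via y @ 0.9200
    (5,4) via x @ 1.3741  # hit
  → r_1 = 1.3741
beam 2: φ=0°, α=300°
  direction (0.5000, -0.8660); cell (7,5); t to first gridline: x 1.6200, y 0.5312 (then +2.0000 / +1.1547)
    (7,4) via y @ 0.5312
    (8,4) via x @ 1.6200  # hit
  → r_2 = 1.6200
beam 3: φ=90°, α=30°
  direction (0.8660, 0.5000); cell (7,5); t to first gridline: x 0.9353, y 1.0800 (then +1.1547 / +2.0000)
    (8,5) via x @ 0.9353  # hit
  → r_3 = 0.9353

ranges = [1.3741, 1.6200, 0.9353]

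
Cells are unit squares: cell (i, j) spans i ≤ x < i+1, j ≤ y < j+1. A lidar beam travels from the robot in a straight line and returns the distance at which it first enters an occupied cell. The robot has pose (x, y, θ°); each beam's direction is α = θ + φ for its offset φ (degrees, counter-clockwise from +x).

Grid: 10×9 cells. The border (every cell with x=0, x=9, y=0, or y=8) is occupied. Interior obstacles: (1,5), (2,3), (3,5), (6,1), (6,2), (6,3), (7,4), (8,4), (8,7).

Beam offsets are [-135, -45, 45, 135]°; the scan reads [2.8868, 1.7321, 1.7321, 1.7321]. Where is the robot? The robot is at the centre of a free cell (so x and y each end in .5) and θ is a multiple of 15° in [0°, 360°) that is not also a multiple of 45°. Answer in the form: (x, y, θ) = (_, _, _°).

The pose lattice has 47·16 = 752 candidates. Test each by forward raycasting.
  (5.5, 6.5, 255°): beam 1 = 1.7321 ≠ 2.8868 ✗
  (7.5, 5.5, 345°): beam 1 = 7.5056 ≠ 2.8868 ✗
  (2.5, 4.5, 300°): beam 1 = 1.5529 ≠ 2.8868 ✗
  …
  (6.5, 6.5, 345°): r_1=2.8868, r_2=1.7321, r_3=1.7321, r_4=1.7321 — all match ✓
No second candidate reproduces the full scan.

(x, y, θ) = (6.5, 6.5, 345°)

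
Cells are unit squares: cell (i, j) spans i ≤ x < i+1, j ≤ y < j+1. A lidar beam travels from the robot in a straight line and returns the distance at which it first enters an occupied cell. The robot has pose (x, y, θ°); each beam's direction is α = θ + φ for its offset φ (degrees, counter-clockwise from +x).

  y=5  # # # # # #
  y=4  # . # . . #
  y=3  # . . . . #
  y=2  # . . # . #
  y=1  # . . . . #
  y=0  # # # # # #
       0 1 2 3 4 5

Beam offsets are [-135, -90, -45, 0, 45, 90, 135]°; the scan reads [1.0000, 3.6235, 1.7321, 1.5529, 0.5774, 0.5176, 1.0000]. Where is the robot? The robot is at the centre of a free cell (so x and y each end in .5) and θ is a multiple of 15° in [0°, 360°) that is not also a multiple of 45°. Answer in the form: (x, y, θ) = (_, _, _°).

(x, y, θ) = (2.5, 1.5, 195°)

Enumerate (i+0.5, j+0.5, θ) over the 14 free cells and 16 admissible headings. For each, cast all 7 beams and compare to the given ranges.
  (4.5, 3.5, 150°): beam 1 = 0.5176 ≠ 1.0000 ✗
  (1.5, 2.5, 300°): beam 1 = 0.5176 ≠ 1.0000 ✗
  (4.5, 1.5, 345°): beam 2 = 0.5176 ≠ 3.6235 ✗
  (2.5, 1.5, 255°): beam 1 = 3.0000 ≠ 1.0000 ✗
  (4.5, 1.5, 210°): beam 1 = 1.9319 ≠ 1.0000 ✗
  …
  (2.5, 1.5, 195°): r_1=1.0000, r_2=3.6235, r_3=1.7321, r_4=1.5529, r_5=0.5774, r_6=0.5176, r_7=1.0000 — all match ✓
Unique over the lattice → pose = (2.5, 1.5, 195°).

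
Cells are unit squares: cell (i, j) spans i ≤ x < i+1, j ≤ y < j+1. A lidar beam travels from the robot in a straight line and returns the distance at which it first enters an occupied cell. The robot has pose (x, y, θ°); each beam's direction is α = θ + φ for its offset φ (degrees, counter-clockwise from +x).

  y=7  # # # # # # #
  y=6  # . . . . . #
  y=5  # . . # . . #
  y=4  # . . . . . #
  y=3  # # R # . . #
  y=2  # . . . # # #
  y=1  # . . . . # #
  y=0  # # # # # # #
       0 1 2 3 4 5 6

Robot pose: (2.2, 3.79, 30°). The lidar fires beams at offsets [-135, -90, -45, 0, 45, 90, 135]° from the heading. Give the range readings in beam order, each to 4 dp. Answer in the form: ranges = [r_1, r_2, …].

beam 1: φ=-135°, α=255°
  d=(-0.2588,-0.9659)  start (2,3)  tX=0.7727 tY=0.8179  stride 1/|dx|=3.8637 1/|dy|=1.0353
    cross x-line → (1,3), t=0.7727 (wall)
  → r_1 = 0.7727
beam 2: φ=-90°, α=300°
  d=(0.5000,-0.8660)  start (2,3)  tX=1.6000 tY=0.9122  stride 1/|dx|=2.0000 1/|dy|=1.1547
    cross y-line → (2,2), t=0.9122
    cross x-line → (3,2), t=1.6000
    cross y-line → (3,1), t=2.0669
    cross y-line → (3,0), t=3.2216 (wall)
  → r_2 = 3.2216
beam 3: φ=-45°, α=345°
  d=(0.9659,-0.2588)  start (2,3)  tX=0.8282 tY=3.0523  stride 1/|dx|=1.0353 1/|dy|=3.8637
    cross x-line → (3,3), t=0.8282 (wall)
  → r_3 = 0.8282
beam 4: φ=0°, α=30°
  d=(0.8660,0.5000)  start (2,3)  tX=0.9238 tY=0.4200  stride 1/|dx|=1.1547 1/|dy|=2.0000
    cross y-line → (2,4), t=0.4200
    cross x-line → (3,4), t=0.9238
    cross x-line → (4,4), t=2.0785
    cross y-line → (4,5), t=2.4200
    cross x-line → (5,5), t=3.2332
    cross x-line → (6,5), t=4.3879 (wall)
  → r_4 = 4.3879
beam 5: φ=45°, α=75°
  d=(0.2588,0.9659)  start (2,3)  tX=3.0910 tY=0.2174  stride 1/|dx|=3.8637 1/|dy|=1.0353
    cross y-line → (2,4), t=0.2174
    cross y-line → (2,5), t=1.2527
    cross y-line → (2,6), t=2.2880
    cross x-line → (3,6), t=3.0910
    cross y-line → (3,7), t=3.3232 (wall)
  → r_5 = 3.3232
beam 6: φ=90°, α=120°
  d=(-0.5000,0.8660)  start (2,3)  tX=0.4000 tY=0.2425  stride 1/|dx|=2.0000 1/|dy|=1.1547
    cross y-line → (2,4), t=0.2425
    cross x-line → (1,4), t=0.4000
    cross y-line → (1,5), t=1.3972
    cross x-line → (0,5), t=2.4000 (wall)
  → r_6 = 2.4000
beam 7: φ=135°, α=165°
  d=(-0.9659,0.2588)  start (2,3)  tX=0.2071 tY=0.8114  stride 1/|dx|=1.0353 1/|dy|=3.8637
    cross x-line → (1,3), t=0.2071 (wall)
  → r_7 = 0.2071

ranges = [0.7727, 3.2216, 0.8282, 4.3879, 3.3232, 2.4000, 0.2071]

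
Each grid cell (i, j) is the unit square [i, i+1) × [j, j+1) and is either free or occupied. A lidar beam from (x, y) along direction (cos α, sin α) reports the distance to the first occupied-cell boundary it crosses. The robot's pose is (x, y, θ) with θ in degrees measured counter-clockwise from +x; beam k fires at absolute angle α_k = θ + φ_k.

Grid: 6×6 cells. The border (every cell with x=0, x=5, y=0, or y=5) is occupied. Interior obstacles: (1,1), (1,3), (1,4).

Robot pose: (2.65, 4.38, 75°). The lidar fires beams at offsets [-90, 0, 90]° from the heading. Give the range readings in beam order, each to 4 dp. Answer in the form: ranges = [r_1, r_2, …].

beam 1: φ=-90°, α=345°
  d=(0.9659,-0.2588)  start (2,4)  tX=0.3623 tY=1.4682  stride 1/|dx|=1.0353 1/|dy|=3.8637
    cross x-line → (3,4), t=0.3623
    cross x-line → (4,4), t=1.3976
    cross y-line → (4,3), t=1.4682
    cross x-line → (5,3), t=2.4329 (wall)
  → r_1 = 2.4329
beam 2: φ=0°, α=75°
  d=(0.2588,0.9659)  start (2,4)  tX=1.3523 tY=0.6419  stride 1/|dx|=3.8637 1/|dy|=1.0353
    cross y-line → (2,5), t=0.6419 (wall)
  → r_2 = 0.6419
beam 3: φ=90°, α=165°
  d=(-0.9659,0.2588)  start (2,4)  tX=0.6729 tY=2.3955  stride 1/|dx|=1.0353 1/|dy|=3.8637
    cross x-line → (1,4), t=0.6729 (wall)
  → r_3 = 0.6729

ranges = [2.4329, 0.6419, 0.6729]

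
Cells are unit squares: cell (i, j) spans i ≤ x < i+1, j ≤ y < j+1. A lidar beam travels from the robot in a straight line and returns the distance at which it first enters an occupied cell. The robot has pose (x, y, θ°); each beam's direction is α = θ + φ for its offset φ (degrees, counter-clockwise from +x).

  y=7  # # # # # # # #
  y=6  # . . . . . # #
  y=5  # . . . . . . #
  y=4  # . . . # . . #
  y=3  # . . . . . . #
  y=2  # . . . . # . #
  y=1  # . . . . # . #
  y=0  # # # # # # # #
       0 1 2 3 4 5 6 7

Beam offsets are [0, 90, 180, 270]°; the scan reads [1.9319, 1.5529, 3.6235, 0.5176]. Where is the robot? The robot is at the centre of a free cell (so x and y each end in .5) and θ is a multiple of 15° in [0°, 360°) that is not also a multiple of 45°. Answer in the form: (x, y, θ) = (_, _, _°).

Candidates: 32 free-cell centres × 16 headings = 512 poses. Raycast each; keep the one whose scan matches to 4 dp.
  (3.5, 1.5, 15°): beam 1 = 1.5529 ≠ 1.9319 ✗
  (1.5, 6.5, 165°): beam 1 = 0.5176 ≠ 1.9319 ✗
  (2.5, 3.5, 75°): beam 1 = 3.6235 ≠ 1.9319 ✗
  …
  (4.5, 5.5, 15°): r_1=1.9319, r_2=1.5529, r_3=3.6235, r_4=0.5176 — all match ✓
Only this pose fits every beam.

(x, y, θ) = (4.5, 5.5, 15°)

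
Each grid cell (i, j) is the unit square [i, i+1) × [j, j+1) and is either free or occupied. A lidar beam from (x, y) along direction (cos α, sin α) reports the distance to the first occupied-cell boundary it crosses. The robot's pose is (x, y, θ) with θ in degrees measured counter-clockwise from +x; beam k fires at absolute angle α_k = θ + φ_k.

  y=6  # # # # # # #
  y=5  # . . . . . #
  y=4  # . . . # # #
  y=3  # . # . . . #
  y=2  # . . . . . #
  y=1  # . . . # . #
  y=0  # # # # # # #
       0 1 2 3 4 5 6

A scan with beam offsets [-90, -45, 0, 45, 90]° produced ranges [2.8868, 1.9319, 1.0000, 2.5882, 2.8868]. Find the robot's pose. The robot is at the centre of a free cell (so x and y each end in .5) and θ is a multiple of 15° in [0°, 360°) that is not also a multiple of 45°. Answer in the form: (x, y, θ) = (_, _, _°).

Enumerate (i+0.5, j+0.5, θ) over the 21 free cells and 16 admissible headings. For each, cast all 5 beams and compare to the given ranges.
  (1.5, 3.5, 255°): beam 1 = 0.5176 ≠ 2.8868 ✗
  (4.5, 5.5, 210°): beam 1 = 0.5774 ≠ 2.8868 ✗
  (1.5, 1.5, 105°): beam 1 = 4.6587 ≠ 2.8868 ✗
  (4.5, 5.5, 105°): beam 1 = 1.5529 ≠ 2.8868 ✗
  (5.5, 1.5, 105°): beam 1 = 0.5176 ≠ 2.8868 ✗
  …
  (3.5, 2.5, 120°): r_1=2.8868, r_2=1.9319, r_3=1.0000, r_4=2.5882, r_5=2.8868 — all match ✓
No second candidate reproduces the full scan.

(x, y, θ) = (3.5, 2.5, 120°)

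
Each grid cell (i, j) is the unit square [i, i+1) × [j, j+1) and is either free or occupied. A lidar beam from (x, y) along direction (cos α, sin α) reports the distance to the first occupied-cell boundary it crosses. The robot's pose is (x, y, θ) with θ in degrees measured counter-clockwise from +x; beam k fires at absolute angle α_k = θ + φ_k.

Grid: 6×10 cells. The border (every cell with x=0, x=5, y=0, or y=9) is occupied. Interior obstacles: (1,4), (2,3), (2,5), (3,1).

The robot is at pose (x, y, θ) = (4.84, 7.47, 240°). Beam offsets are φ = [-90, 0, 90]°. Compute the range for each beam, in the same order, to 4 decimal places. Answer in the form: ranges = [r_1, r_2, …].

ranges = [3.0600, 4.0068, 0.1848]

beam 1: φ=-90°, α=150°
  d=(-0.8660,0.5000)  start (4,7)  tX=0.9699 tY=1.0600  stride 1/|dx|=1.1547 1/|dy|=2.0000
    cross x-line → (3,7), t=0.9699
    cross y-line → (3,8), t=1.0600
    cross x-line → (2,8), t=2.1246
    cross y-line → (2,9), t=3.0600 (wall)
  → r_1 = 3.0600
beam 2: φ=0°, α=240°
  d=(-0.5000,-0.8660)  start (4,7)  tX=1.6800 tY=0.5427  stride 1/|dx|=2.0000 1/|dy|=1.1547
    cross y-line → (4,6), t=0.5427
    cross x-line → (3,6), t=1.6800
    cross y-line → (3,5), t=1.6974
    cross y-line → (3,4), t=2.8521
    cross x-line → (2,4), t=3.6800
    cross y-line → (2,3), t=4.0068 (wall)
  → r_2 = 4.0068
beam 3: φ=90°, α=330°
  d=(0.8660,-0.5000)  start (4,7)  tX=0.1848 tY=0.9400  stride 1/|dx|=1.1547 1/|dy|=2.0000
    cross x-line → (5,7), t=0.1848 (wall)
  → r_3 = 0.1848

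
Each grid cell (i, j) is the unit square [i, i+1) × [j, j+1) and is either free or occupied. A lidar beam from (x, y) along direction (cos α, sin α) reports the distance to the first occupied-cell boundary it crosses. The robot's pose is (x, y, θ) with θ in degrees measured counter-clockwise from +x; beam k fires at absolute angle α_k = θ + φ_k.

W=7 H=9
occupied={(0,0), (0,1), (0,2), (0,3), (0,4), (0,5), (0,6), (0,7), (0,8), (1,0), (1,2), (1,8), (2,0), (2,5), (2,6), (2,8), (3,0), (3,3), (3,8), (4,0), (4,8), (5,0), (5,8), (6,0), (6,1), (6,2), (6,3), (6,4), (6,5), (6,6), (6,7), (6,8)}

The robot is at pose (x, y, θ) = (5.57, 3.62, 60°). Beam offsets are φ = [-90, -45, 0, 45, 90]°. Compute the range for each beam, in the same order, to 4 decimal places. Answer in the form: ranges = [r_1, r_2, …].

beam 1: φ=-90°, α=330°
  dir = (cos 330°, sin 330°) = (0.8660, -0.5000); from cell (5,3)
  next x-line at t=0.4965, next y-line at t=1.2400; Δt_x=1.1547, Δt_y=2.0000
    x: enter (6,3) at t=0.4965 ← occupied
  → r_1 = 0.4965
beam 2: φ=-45°, α=15°
  dir = (cos 15°, sin 15°) = (0.9659, 0.2588); from cell (5,3)
  next x-line at t=0.4452, next y-line at t=1.4682; Δt_x=1.0353, Δt_y=3.8637
    x: enter (6,3) at t=0.4452 ← occupied
  → r_2 = 0.4452
beam 3: φ=0°, α=60°
  dir = (cos 60°, sin 60°) = (0.5000, 0.8660); from cell (5,3)
  next x-line at t=0.8600, next y-line at t=0.4388; Δt_x=2.0000, Δt_y=1.1547
    y: enter (5,4) at t=0.4388
    x: enter (6,4) at t=0.8600 ← occupied
  → r_3 = 0.8600
beam 4: φ=45°, α=105°
  dir = (cos 105°, sin 105°) = (-0.2588, 0.9659); from cell (5,3)
  next x-line at t=2.2023, next y-line at t=0.3934; Δt_x=3.8637, Δt_y=1.0353
    y: enter (5,4) at t=0.3934
    y: enter (5,5) at t=1.4287
    x: enter (4,5) at t=2.2023
    y: enter (4,6) at t=2.4640
    y: enter (4,7) at t=3.4992
    y: enter (4,8) at t=4.5345 ← occupied
  → r_4 = 4.5345
beam 5: φ=90°, α=150°
  dir = (cos 150°, sin 150°) = (-0.8660, 0.5000); from cell (5,3)
  next x-line at t=0.6582, next y-line at t=0.7600; Δt_x=1.1547, Δt_y=2.0000
    x: enter (4,3) at t=0.6582
    y: enter (4,4) at t=0.7600
    x: enter (3,4) at t=1.8129
    y: enter (3,5) at t=2.7600
    x: enter (2,5) at t=2.9676 ← occupied
  → r_5 = 2.9676

ranges = [0.4965, 0.4452, 0.8600, 4.5345, 2.9676]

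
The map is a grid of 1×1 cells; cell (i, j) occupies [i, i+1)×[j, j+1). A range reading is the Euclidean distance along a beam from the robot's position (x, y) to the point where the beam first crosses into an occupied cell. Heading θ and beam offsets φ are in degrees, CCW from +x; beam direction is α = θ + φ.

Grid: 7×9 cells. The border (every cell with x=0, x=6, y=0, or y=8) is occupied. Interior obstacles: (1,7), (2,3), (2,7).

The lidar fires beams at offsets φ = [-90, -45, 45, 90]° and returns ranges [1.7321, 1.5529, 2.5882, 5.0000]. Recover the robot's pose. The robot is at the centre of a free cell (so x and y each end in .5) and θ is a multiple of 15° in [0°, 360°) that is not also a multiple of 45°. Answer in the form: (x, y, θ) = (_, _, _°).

Enumerate (i+0.5, j+0.5, θ) over the 32 free cells and 16 admissible headings. For each, cast all 4 beams and compare to the given ranges.
  (3.5, 5.5, 15°): beam 1 = 4.6587 ≠ 1.7321 ✗
  (4.5, 6.5, 330°): beam 1 = 3.0000 ≠ 1.7321 ✗
  (4.5, 4.5, 75°): beam 1 = 1.5529 ≠ 1.7321 ✗
  …
  (3.5, 2.5, 330°): r_1=1.7321, r_2=1.5529, r_3=2.5882, r_4=5.0000 — all match ✓
Only this pose fits every beam.

(x, y, θ) = (3.5, 2.5, 330°)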